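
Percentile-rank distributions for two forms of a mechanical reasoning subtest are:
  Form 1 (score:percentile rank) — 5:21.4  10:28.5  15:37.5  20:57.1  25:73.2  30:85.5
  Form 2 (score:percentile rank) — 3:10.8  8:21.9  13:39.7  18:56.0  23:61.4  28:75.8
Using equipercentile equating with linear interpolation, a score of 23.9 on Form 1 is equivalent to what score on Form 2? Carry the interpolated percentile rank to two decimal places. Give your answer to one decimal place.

PR of 23.9 on Form 1: 57.1 + (23.9 − 20)/(25 − 20) × (73.2 − 57.1) = 69.66
On Form 2, PR 69.66 falls between score 23 (PR 61.4) and 28 (PR 75.8).
Interpolate: 23 + (69.66 − 61.4)/(75.8 − 61.4) × (28 − 23) = 25.9

25.9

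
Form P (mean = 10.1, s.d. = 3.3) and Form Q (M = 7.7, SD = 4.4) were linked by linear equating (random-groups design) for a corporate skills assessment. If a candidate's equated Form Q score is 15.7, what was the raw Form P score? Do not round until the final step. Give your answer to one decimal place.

Invert y = (SD_Y/SD_X)(x − M_X) + M_Y:
x = (SD_X/SD_Y)(y − M_Y) + M_X = (3.3/4.4)(15.7 − 7.7) + 10.1
x = 0.750000 × 8.000 + 10.1 = 16.1

16.1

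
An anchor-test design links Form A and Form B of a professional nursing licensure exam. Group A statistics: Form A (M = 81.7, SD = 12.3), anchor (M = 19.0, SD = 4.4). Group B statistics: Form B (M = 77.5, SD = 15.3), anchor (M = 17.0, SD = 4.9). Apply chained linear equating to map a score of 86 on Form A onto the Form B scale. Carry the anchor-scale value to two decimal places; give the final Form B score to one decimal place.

Form A → anchor (Group A): v = (4.4/12.3)(86 − 81.7) + 19.0 = 20.54
anchor → Form B (Group B): y = (15.3/4.9)(20.54 − 17.0) + 77.5 = 88.6

88.6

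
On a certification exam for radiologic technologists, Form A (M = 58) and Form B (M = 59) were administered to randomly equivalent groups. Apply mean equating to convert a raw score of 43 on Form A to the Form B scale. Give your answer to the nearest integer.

Mean equating: y = x + (M_Y − M_X) = 43 + (59 − 58) = 44

44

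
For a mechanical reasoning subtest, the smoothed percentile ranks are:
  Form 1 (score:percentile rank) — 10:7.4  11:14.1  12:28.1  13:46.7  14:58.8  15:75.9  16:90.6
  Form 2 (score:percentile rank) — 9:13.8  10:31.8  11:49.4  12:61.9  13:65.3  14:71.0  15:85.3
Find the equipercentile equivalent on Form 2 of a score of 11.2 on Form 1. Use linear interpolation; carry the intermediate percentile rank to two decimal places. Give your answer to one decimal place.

9.2

PR of 11.2 on Form 1: 14.1 + (11.2 − 11)/(12 − 11) × (28.1 − 14.1) = 16.90
On Form 2, PR 16.90 falls between score 9 (PR 13.8) and 10 (PR 31.8).
Interpolate: 9 + (16.90 − 13.8)/(31.8 − 13.8) × (10 − 9) = 9.2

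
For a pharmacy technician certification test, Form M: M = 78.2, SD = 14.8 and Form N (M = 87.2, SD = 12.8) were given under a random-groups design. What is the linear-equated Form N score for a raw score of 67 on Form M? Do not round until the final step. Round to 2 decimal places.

77.51

Linear equating: y = (SD_Y/SD_X)(x − M_X) + M_Y
y = (12.8/14.8)(67 − 78.2) + 87.2
y = 0.864865 × -11.2 + 87.2 = -9.6865 + 87.2 = 77.51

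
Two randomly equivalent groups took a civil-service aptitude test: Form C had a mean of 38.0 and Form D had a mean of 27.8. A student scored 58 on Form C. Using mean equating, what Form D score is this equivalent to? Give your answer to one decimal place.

47.8

Mean equating: y = x + (M_Y − M_X) = 58 + (27.8 − 38.0) = 47.8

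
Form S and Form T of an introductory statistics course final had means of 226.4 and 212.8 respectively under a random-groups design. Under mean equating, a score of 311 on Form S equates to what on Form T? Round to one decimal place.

297.4

Mean equating: y = x + (M_Y − M_X) = 311 + (212.8 − 226.4) = 297.4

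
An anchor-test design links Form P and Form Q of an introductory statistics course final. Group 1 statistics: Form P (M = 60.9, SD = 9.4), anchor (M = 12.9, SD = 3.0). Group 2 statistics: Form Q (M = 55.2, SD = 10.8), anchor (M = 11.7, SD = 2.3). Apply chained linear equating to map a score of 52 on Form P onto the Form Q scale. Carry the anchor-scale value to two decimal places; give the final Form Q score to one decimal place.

Form P → anchor (Group 1): v = (3.0/9.4)(52 − 60.9) + 12.9 = 10.06
anchor → Form Q (Group 2): y = (10.8/2.3)(10.06 − 11.7) + 55.2 = 47.5

47.5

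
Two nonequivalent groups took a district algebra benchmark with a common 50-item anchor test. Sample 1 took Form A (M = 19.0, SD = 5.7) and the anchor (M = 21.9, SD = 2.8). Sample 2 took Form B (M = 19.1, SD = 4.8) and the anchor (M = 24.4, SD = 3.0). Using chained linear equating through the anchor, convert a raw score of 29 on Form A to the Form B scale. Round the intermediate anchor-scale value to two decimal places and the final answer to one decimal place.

Form A → anchor (Sample 1): v = (2.8/5.7)(29 − 19.0) + 21.9 = 26.81
anchor → Form B (Sample 2): y = (4.8/3.0)(26.81 − 24.4) + 19.1 = 23.0

23.0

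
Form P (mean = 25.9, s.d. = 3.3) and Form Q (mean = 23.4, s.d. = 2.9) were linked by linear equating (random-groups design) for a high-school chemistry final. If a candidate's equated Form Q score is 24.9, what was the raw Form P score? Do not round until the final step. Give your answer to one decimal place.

Invert y = (SD_Y/SD_X)(x − M_X) + M_Y:
x = (SD_X/SD_Y)(y − M_Y) + M_X = (3.3/2.9)(24.9 − 23.4) + 25.9
x = 1.137931 × 1.500 + 25.9 = 27.6

27.6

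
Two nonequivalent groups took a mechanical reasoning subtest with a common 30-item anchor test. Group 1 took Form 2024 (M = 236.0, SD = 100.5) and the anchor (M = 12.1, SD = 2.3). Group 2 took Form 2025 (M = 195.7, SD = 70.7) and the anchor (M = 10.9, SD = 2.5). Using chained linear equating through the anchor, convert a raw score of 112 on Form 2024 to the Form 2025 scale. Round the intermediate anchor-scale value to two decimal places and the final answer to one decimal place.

Form 2024 → anchor (Group 1): v = (2.3/100.5)(112 − 236.0) + 12.1 = 9.26
anchor → Form 2025 (Group 2): y = (70.7/2.5)(9.26 − 10.9) + 195.7 = 149.3

149.3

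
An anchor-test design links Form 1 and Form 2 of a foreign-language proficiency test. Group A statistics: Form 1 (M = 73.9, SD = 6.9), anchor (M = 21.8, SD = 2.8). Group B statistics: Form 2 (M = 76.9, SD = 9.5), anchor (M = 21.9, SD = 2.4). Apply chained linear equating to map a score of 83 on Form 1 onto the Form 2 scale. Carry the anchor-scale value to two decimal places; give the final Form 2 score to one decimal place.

91.1

Form 1 → anchor (Group A): v = (2.8/6.9)(83 − 73.9) + 21.8 = 25.49
anchor → Form 2 (Group B): y = (9.5/2.4)(25.49 − 21.9) + 76.9 = 91.1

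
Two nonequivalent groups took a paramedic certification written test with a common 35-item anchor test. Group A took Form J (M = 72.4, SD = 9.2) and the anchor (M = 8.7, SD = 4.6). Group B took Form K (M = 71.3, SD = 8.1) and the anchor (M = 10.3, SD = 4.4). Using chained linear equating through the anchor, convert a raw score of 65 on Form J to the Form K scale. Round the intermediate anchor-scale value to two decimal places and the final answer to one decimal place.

61.5

Form J → anchor (Group A): v = (4.6/9.2)(65 − 72.4) + 8.7 = 5.00
anchor → Form K (Group B): y = (8.1/4.4)(5.00 − 10.3) + 71.3 = 61.5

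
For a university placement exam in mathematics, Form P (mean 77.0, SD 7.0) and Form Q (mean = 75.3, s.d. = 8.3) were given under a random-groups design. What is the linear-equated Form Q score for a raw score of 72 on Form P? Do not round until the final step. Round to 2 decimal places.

69.37

Linear equating: y = (SD_Y/SD_X)(x − M_X) + M_Y
y = (8.3/7.0)(72 − 77.0) + 75.3
y = 1.185714 × -5.0 + 75.3 = -5.9286 + 75.3 = 69.37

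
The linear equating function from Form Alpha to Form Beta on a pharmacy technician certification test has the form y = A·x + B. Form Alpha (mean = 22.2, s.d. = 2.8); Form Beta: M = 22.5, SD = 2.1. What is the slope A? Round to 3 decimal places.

0.750

A = SD_Y / SD_X = 2.1 / 2.8 = 0.750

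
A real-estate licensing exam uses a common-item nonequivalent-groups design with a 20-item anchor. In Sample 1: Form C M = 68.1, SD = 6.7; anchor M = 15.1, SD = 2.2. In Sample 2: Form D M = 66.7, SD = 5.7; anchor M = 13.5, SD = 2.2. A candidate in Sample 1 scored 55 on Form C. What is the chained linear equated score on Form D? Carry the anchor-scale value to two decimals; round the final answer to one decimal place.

59.7

Form C → anchor (Sample 1): v = (2.2/6.7)(55 − 68.1) + 15.1 = 10.80
anchor → Form D (Sample 2): y = (5.7/2.2)(10.80 − 13.5) + 66.7 = 59.7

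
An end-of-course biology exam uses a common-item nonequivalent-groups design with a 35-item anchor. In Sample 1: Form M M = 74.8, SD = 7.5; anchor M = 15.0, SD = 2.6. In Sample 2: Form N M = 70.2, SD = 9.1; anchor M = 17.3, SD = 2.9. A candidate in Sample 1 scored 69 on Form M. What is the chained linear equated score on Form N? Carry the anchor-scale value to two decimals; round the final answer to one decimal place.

Form M → anchor (Sample 1): v = (2.6/7.5)(69 − 74.8) + 15.0 = 12.99
anchor → Form N (Sample 2): y = (9.1/2.9)(12.99 − 17.3) + 70.2 = 56.7

56.7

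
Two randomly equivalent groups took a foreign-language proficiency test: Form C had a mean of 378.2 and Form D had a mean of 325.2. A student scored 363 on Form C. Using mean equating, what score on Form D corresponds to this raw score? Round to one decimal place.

310.0

Mean equating: y = x + (M_Y − M_X) = 363 + (325.2 − 378.2) = 310.0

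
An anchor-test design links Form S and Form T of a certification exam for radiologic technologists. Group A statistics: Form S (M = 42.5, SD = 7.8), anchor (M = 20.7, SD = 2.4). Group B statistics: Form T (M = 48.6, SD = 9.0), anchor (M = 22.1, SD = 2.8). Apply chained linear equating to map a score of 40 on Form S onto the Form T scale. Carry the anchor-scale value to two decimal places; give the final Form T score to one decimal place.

Form S → anchor (Group A): v = (2.4/7.8)(40 − 42.5) + 20.7 = 19.93
anchor → Form T (Group B): y = (9.0/2.8)(19.93 − 22.1) + 48.6 = 41.6

41.6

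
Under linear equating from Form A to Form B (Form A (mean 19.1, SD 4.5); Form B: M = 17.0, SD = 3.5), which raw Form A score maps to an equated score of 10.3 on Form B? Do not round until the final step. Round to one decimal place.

10.5

Invert y = (SD_Y/SD_X)(x − M_X) + M_Y:
x = (SD_X/SD_Y)(y − M_Y) + M_X = (4.5/3.5)(10.3 − 17.0) + 19.1
x = 1.285714 × -6.700 + 19.1 = 10.5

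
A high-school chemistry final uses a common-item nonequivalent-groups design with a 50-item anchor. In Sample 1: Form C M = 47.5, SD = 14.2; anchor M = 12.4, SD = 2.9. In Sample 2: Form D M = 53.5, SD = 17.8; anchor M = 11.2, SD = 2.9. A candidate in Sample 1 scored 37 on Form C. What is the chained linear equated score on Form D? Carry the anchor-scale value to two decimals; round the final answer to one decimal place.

Form C → anchor (Sample 1): v = (2.9/14.2)(37 − 47.5) + 12.4 = 10.26
anchor → Form D (Sample 2): y = (17.8/2.9)(10.26 − 11.2) + 53.5 = 47.7

47.7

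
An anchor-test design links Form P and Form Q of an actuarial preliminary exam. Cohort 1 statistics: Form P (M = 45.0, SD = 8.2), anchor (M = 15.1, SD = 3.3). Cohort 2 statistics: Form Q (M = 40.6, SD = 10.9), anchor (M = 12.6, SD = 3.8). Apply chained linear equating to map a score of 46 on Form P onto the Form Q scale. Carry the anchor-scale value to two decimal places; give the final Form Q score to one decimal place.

Form P → anchor (Cohort 1): v = (3.3/8.2)(46 − 45.0) + 15.1 = 15.50
anchor → Form Q (Cohort 2): y = (10.9/3.8)(15.50 − 12.6) + 40.6 = 48.9

48.9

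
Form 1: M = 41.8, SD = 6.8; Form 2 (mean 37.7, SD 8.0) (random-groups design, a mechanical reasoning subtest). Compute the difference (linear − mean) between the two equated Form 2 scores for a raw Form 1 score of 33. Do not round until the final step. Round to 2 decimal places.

-1.55

Mean-equated: 33 + (37.7 − 41.8) = 28.90
Linear-equated: (8.0/6.8)(33 − 41.8) + 37.7 = 27.347
Difference = 27.347 − 28.90 = -1.55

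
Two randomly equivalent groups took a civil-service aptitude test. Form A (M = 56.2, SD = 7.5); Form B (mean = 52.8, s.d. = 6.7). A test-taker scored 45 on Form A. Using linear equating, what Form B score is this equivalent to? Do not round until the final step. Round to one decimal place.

42.8

Linear equating: y = (SD_Y/SD_X)(x − M_X) + M_Y
y = (6.7/7.5)(45 − 56.2) + 52.8
y = 0.893333 × -11.2 + 52.8 = -10.0053 + 52.8 = 42.8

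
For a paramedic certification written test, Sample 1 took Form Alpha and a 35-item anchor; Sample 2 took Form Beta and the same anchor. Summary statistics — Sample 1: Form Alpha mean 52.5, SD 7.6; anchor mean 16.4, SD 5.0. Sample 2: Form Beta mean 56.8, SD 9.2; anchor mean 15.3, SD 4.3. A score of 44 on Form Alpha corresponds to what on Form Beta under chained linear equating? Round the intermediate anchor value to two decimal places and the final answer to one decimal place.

47.2

Form Alpha → anchor (Sample 1): v = (5.0/7.6)(44 − 52.5) + 16.4 = 10.81
anchor → Form Beta (Sample 2): y = (9.2/4.3)(10.81 − 15.3) + 56.8 = 47.2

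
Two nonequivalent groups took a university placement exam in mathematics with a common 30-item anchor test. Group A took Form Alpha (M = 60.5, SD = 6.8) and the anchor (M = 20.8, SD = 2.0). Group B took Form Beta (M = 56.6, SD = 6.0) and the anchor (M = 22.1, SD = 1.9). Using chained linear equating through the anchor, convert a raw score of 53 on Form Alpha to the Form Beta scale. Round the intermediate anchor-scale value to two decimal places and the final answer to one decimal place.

Form Alpha → anchor (Group A): v = (2.0/6.8)(53 − 60.5) + 20.8 = 18.59
anchor → Form Beta (Group B): y = (6.0/1.9)(18.59 − 22.1) + 56.6 = 45.5

45.5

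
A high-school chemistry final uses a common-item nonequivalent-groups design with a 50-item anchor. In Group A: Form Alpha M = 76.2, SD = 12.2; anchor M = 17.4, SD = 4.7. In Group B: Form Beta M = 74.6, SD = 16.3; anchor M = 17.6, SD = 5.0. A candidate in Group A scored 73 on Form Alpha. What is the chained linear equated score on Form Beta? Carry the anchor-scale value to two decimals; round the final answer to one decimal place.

Form Alpha → anchor (Group A): v = (4.7/12.2)(73 − 76.2) + 17.4 = 16.17
anchor → Form Beta (Group B): y = (16.3/5.0)(16.17 − 17.6) + 74.6 = 69.9

69.9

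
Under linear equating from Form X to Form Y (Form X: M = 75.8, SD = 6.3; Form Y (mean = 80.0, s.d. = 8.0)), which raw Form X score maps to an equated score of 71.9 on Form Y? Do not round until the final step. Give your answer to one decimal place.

Invert y = (SD_Y/SD_X)(x − M_X) + M_Y:
x = (SD_X/SD_Y)(y − M_Y) + M_X = (6.3/8.0)(71.9 − 80.0) + 75.8
x = 0.787500 × -8.100 + 75.8 = 69.4

69.4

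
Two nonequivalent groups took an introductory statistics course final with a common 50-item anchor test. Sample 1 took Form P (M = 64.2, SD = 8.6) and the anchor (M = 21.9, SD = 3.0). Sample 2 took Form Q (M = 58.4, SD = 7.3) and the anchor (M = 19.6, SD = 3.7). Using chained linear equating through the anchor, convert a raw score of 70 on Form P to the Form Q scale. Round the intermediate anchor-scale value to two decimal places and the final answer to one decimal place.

66.9

Form P → anchor (Sample 1): v = (3.0/8.6)(70 − 64.2) + 21.9 = 23.92
anchor → Form Q (Sample 2): y = (7.3/3.7)(23.92 − 19.6) + 58.4 = 66.9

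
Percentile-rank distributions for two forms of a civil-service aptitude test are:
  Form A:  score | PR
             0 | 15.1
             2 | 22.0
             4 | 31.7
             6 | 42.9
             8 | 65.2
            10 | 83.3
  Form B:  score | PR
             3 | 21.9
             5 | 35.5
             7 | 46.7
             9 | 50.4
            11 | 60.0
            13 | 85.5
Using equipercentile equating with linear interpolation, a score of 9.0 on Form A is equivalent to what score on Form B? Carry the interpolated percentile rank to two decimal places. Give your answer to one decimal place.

PR of 9.0 on Form A: 65.2 + (9.0 − 8)/(10 − 8) × (83.3 − 65.2) = 74.25
On Form B, PR 74.25 falls between score 11 (PR 60.0) and 13 (PR 85.5).
Interpolate: 11 + (74.25 − 60.0)/(85.5 − 60.0) × (13 − 11) = 12.1

12.1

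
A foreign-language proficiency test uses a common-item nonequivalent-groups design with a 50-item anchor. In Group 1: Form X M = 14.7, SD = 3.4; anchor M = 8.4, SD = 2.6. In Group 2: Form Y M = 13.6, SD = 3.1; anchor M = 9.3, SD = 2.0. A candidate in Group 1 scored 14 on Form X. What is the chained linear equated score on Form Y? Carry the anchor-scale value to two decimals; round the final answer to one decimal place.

11.4

Form X → anchor (Group 1): v = (2.6/3.4)(14 − 14.7) + 8.4 = 7.86
anchor → Form Y (Group 2): y = (3.1/2.0)(7.86 − 9.3) + 13.6 = 11.4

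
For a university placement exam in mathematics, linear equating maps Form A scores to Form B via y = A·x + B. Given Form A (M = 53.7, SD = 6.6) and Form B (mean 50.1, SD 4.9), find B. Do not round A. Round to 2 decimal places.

10.23

A = SD_Y / SD_X = 4.9 / 6.6 = 0.742424
B = M_Y − A·M_X = 50.1 − 0.742424 × 53.7 = 10.23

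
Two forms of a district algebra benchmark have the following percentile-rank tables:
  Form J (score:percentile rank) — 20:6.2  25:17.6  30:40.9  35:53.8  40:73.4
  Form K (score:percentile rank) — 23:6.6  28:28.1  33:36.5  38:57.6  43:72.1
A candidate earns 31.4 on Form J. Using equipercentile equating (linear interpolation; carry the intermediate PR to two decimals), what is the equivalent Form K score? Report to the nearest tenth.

34.9

PR of 31.4 on Form J: 40.9 + (31.4 − 30)/(35 − 30) × (53.8 − 40.9) = 44.51
On Form K, PR 44.51 falls between score 33 (PR 36.5) and 38 (PR 57.6).
Interpolate: 33 + (44.51 − 36.5)/(57.6 − 36.5) × (38 − 33) = 34.9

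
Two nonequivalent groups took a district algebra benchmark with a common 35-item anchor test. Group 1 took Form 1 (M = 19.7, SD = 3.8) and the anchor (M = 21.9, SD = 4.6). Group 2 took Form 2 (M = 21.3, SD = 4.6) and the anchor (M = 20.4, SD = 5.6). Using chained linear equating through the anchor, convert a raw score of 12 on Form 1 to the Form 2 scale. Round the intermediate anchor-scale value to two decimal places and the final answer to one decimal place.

Form 1 → anchor (Group 1): v = (4.6/3.8)(12 − 19.7) + 21.9 = 12.58
anchor → Form 2 (Group 2): y = (4.6/5.6)(12.58 − 20.4) + 21.3 = 14.9

14.9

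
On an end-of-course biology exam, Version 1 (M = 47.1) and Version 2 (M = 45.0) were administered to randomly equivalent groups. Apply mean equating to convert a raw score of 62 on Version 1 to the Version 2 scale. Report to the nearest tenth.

59.9

Mean equating: y = x + (M_Y − M_X) = 62 + (45.0 − 47.1) = 59.9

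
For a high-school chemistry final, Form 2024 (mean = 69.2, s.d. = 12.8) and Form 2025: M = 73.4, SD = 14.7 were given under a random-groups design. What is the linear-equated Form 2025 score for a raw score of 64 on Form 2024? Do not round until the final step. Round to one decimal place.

67.4

Linear equating: y = (SD_Y/SD_X)(x − M_X) + M_Y
y = (14.7/12.8)(64 − 69.2) + 73.4
y = 1.148437 × -5.2 + 73.4 = -5.9719 + 73.4 = 67.4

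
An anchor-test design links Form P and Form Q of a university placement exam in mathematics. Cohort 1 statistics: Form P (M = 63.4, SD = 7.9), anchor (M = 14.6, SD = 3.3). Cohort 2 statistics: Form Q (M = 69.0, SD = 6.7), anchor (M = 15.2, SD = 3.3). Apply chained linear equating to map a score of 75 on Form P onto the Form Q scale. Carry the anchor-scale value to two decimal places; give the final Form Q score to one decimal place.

77.6

Form P → anchor (Cohort 1): v = (3.3/7.9)(75 − 63.4) + 14.6 = 19.45
anchor → Form Q (Cohort 2): y = (6.7/3.3)(19.45 − 15.2) + 69.0 = 77.6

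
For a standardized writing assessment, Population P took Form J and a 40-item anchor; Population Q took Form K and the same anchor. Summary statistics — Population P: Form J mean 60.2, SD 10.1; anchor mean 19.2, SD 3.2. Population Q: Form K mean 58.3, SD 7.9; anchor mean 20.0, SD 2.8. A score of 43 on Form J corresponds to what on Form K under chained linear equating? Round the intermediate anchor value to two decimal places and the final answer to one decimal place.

Form J → anchor (Population P): v = (3.2/10.1)(43 − 60.2) + 19.2 = 13.75
anchor → Form K (Population Q): y = (7.9/2.8)(13.75 − 20.0) + 58.3 = 40.7

40.7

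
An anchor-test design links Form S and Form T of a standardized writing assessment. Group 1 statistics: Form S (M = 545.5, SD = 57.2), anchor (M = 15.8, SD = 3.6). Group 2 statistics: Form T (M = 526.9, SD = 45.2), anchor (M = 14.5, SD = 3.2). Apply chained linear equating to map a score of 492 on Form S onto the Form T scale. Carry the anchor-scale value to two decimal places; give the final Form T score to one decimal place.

Form S → anchor (Group 1): v = (3.6/57.2)(492 − 545.5) + 15.8 = 12.43
anchor → Form T (Group 2): y = (45.2/3.2)(12.43 − 14.5) + 526.9 = 497.7

497.7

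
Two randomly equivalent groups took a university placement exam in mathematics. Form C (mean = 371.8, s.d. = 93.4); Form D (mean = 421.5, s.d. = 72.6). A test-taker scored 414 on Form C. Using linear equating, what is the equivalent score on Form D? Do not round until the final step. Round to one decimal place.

454.3

Linear equating: y = (SD_Y/SD_X)(x − M_X) + M_Y
y = (72.6/93.4)(414 − 371.8) + 421.5
y = 0.777302 × 42.2 + 421.5 = 32.8021 + 421.5 = 454.3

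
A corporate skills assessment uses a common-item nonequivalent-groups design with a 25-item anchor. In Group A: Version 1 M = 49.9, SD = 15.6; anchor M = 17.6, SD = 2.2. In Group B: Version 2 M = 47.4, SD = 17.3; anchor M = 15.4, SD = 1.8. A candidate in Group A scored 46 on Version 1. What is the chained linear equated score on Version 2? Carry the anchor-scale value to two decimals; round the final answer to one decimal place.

Version 1 → anchor (Group A): v = (2.2/15.6)(46 − 49.9) + 17.6 = 17.05
anchor → Version 2 (Group B): y = (17.3/1.8)(17.05 − 15.4) + 47.4 = 63.3

63.3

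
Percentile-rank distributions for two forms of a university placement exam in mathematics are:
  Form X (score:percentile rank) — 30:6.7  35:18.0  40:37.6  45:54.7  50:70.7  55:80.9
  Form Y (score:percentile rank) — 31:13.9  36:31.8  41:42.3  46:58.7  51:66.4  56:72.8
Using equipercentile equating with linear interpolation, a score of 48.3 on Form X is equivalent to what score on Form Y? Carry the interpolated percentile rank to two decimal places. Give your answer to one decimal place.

PR of 48.3 on Form X: 54.7 + (48.3 − 45)/(50 − 45) × (70.7 − 54.7) = 65.26
On Form Y, PR 65.26 falls between score 46 (PR 58.7) and 51 (PR 66.4).
Interpolate: 46 + (65.26 − 58.7)/(66.4 − 58.7) × (51 − 46) = 50.3

50.3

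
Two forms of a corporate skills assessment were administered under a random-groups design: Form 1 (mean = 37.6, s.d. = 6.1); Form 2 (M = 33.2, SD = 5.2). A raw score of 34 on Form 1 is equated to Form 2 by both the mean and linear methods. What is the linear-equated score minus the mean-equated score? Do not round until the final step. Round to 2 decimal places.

0.53

Mean-equated: 34 + (33.2 − 37.6) = 29.60
Linear-equated: (5.2/6.1)(34 − 37.6) + 33.2 = 30.131
Difference = 30.131 − 29.60 = 0.53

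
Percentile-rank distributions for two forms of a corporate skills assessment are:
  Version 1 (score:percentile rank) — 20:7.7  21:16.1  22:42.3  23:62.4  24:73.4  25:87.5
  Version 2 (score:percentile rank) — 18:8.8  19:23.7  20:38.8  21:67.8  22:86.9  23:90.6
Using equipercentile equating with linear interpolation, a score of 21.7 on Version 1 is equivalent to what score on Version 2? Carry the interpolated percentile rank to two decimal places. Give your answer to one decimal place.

PR of 21.7 on Version 1: 16.1 + (21.7 − 21)/(22 − 21) × (42.3 − 16.1) = 34.44
On Version 2, PR 34.44 falls between score 19 (PR 23.7) and 20 (PR 38.8).
Interpolate: 19 + (34.44 − 23.7)/(38.8 − 23.7) × (20 − 19) = 19.7

19.7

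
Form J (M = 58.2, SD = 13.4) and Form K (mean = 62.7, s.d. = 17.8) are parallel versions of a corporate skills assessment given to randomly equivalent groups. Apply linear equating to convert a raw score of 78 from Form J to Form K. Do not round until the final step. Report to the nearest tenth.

89.0

Linear equating: y = (SD_Y/SD_X)(x − M_X) + M_Y
y = (17.8/13.4)(78 − 58.2) + 62.7
y = 1.328358 × 19.8 + 62.7 = 26.3015 + 62.7 = 89.0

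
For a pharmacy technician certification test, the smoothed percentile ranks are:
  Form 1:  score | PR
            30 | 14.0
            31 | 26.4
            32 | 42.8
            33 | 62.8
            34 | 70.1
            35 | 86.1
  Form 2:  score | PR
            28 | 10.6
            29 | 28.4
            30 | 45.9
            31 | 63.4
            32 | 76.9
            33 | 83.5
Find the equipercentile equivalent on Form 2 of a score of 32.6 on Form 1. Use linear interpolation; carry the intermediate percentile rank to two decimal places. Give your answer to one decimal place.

30.5

PR of 32.6 on Form 1: 42.8 + (32.6 − 32)/(33 − 32) × (62.8 − 42.8) = 54.80
On Form 2, PR 54.80 falls between score 30 (PR 45.9) and 31 (PR 63.4).
Interpolate: 30 + (54.80 − 45.9)/(63.4 − 45.9) × (31 − 30) = 30.5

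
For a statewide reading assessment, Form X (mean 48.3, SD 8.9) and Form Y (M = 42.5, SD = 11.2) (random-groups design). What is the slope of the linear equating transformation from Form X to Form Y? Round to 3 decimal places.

1.258

A = SD_Y / SD_X = 11.2 / 8.9 = 1.258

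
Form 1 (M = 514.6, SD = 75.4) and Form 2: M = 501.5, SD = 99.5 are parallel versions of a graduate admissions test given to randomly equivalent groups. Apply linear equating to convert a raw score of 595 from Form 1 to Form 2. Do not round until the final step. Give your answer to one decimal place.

Linear equating: y = (SD_Y/SD_X)(x − M_X) + M_Y
y = (99.5/75.4)(595 − 514.6) + 501.5
y = 1.319629 × 80.4 + 501.5 = 106.0981 + 501.5 = 607.6

607.6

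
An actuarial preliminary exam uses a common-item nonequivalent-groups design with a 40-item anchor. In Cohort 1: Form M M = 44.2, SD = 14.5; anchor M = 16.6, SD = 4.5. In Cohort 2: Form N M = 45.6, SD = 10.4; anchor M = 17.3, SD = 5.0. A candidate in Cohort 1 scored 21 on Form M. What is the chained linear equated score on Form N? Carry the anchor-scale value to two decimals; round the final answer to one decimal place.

29.2

Form M → anchor (Cohort 1): v = (4.5/14.5)(21 − 44.2) + 16.6 = 9.40
anchor → Form N (Cohort 2): y = (10.4/5.0)(9.40 − 17.3) + 45.6 = 29.2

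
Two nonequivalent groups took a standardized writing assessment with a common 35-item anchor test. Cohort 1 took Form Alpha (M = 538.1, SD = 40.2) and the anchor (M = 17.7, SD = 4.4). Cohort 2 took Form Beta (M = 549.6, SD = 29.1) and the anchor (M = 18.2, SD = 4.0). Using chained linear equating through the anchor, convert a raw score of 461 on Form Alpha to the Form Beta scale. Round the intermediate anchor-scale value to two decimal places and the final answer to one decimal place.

484.6

Form Alpha → anchor (Cohort 1): v = (4.4/40.2)(461 − 538.1) + 17.7 = 9.26
anchor → Form Beta (Cohort 2): y = (29.1/4.0)(9.26 − 18.2) + 549.6 = 484.6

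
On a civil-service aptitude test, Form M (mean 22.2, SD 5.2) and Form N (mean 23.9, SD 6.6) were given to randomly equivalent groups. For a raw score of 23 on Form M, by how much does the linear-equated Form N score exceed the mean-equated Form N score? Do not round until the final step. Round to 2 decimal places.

Mean-equated: 23 + (23.9 − 22.2) = 24.70
Linear-equated: (6.6/5.2)(23 − 22.2) + 23.9 = 24.915
Difference = 24.915 − 24.70 = 0.22

0.22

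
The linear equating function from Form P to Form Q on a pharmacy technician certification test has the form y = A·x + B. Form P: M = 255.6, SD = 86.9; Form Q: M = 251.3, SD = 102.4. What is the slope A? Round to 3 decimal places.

A = SD_Y / SD_X = 102.4 / 86.9 = 1.178

1.178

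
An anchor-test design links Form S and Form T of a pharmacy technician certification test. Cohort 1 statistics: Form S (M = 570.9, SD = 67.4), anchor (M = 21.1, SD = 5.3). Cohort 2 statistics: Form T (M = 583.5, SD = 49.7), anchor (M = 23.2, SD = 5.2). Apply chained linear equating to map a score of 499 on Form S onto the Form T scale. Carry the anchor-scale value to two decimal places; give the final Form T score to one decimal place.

509.4

Form S → anchor (Cohort 1): v = (5.3/67.4)(499 − 570.9) + 21.1 = 15.45
anchor → Form T (Cohort 2): y = (49.7/5.2)(15.45 − 23.2) + 583.5 = 509.4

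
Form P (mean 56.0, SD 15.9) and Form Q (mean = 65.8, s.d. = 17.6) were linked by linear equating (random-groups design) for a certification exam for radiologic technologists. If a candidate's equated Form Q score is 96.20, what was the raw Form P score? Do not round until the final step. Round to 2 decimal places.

Invert y = (SD_Y/SD_X)(x − M_X) + M_Y:
x = (SD_X/SD_Y)(y − M_Y) + M_X = (15.9/17.6)(96.20 − 65.8) + 56.0
x = 0.903409 × 30.400 + 56.0 = 83.46

83.46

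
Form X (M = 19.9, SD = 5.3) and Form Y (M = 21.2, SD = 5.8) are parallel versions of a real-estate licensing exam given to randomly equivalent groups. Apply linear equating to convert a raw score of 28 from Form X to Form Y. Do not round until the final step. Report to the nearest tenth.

30.1

Linear equating: y = (SD_Y/SD_X)(x − M_X) + M_Y
y = (5.8/5.3)(28 − 19.9) + 21.2
y = 1.094340 × 8.1 + 21.2 = 8.8642 + 21.2 = 30.1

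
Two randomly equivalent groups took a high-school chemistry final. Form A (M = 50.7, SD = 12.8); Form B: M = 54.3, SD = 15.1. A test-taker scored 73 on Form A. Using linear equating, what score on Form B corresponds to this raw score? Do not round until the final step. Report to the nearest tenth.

80.6

Linear equating: y = (SD_Y/SD_X)(x − M_X) + M_Y
y = (15.1/12.8)(73 − 50.7) + 54.3
y = 1.179688 × 22.3 + 54.3 = 26.3070 + 54.3 = 80.6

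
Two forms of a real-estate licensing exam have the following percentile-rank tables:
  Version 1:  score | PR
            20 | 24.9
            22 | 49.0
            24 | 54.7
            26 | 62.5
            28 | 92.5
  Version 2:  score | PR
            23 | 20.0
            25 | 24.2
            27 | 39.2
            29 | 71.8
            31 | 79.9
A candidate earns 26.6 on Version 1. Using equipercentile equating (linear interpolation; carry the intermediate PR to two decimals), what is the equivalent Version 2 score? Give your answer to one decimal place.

29.0

PR of 26.6 on Version 1: 62.5 + (26.6 − 26)/(28 − 26) × (92.5 − 62.5) = 71.50
On Version 2, PR 71.50 falls between score 27 (PR 39.2) and 29 (PR 71.8).
Interpolate: 27 + (71.50 − 39.2)/(71.8 − 39.2) × (29 − 27) = 29.0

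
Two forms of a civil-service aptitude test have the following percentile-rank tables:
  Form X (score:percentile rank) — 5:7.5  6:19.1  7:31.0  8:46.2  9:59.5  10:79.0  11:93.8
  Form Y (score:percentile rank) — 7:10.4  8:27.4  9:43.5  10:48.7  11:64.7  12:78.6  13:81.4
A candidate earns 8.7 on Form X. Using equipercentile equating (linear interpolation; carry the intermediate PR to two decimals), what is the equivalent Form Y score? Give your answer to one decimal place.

PR of 8.7 on Form X: 46.2 + (8.7 − 8)/(9 − 8) × (59.5 − 46.2) = 55.51
On Form Y, PR 55.51 falls between score 10 (PR 48.7) and 11 (PR 64.7).
Interpolate: 10 + (55.51 − 48.7)/(64.7 − 48.7) × (11 − 10) = 10.4

10.4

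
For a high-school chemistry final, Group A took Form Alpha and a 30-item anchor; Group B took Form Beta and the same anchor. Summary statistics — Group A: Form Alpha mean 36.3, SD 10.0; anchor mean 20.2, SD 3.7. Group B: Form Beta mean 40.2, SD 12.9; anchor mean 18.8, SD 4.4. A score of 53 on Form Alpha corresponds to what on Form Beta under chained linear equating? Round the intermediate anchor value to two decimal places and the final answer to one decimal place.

Form Alpha → anchor (Group A): v = (3.7/10.0)(53 − 36.3) + 20.2 = 26.38
anchor → Form Beta (Group B): y = (12.9/4.4)(26.38 − 18.8) + 40.2 = 62.4

62.4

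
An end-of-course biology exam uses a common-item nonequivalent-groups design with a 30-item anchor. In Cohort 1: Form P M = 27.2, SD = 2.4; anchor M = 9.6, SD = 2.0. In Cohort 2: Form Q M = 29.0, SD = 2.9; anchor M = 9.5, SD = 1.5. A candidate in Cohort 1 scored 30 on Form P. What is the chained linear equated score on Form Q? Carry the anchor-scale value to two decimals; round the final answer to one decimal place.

Form P → anchor (Cohort 1): v = (2.0/2.4)(30 − 27.2) + 9.6 = 11.93
anchor → Form Q (Cohort 2): y = (2.9/1.5)(11.93 − 9.5) + 29.0 = 33.7

33.7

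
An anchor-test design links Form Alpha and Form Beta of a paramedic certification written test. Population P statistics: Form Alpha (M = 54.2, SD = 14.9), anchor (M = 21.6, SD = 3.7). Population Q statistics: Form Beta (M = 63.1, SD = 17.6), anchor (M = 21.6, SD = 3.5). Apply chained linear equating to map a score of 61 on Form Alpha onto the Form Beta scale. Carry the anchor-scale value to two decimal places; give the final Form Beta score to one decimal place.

71.6

Form Alpha → anchor (Population P): v = (3.7/14.9)(61 − 54.2) + 21.6 = 23.29
anchor → Form Beta (Population Q): y = (17.6/3.5)(23.29 − 21.6) + 63.1 = 71.6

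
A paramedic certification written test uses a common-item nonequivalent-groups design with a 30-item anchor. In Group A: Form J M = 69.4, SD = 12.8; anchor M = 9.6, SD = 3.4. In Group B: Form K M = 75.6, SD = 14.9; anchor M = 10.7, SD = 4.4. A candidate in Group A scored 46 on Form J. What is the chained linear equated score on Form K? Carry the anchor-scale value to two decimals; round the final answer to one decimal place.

Form J → anchor (Group A): v = (3.4/12.8)(46 − 69.4) + 9.6 = 3.38
anchor → Form K (Group B): y = (14.9/4.4)(3.38 − 10.7) + 75.6 = 50.8

50.8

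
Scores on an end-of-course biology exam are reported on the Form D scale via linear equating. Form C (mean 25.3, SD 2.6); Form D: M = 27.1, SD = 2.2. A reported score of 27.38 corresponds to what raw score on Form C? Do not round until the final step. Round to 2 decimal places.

Invert y = (SD_Y/SD_X)(x − M_X) + M_Y:
x = (SD_X/SD_Y)(y − M_Y) + M_X = (2.6/2.2)(27.38 − 27.1) + 25.3
x = 1.181818 × 0.280 + 25.3 = 25.63

25.63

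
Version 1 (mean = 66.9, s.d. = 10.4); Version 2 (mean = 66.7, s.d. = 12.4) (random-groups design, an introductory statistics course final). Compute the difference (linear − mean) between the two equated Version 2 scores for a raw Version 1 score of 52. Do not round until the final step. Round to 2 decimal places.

-2.87

Mean-equated: 52 + (66.7 − 66.9) = 51.80
Linear-equated: (12.4/10.4)(52 − 66.9) + 66.7 = 48.935
Difference = 48.935 − 51.80 = -2.87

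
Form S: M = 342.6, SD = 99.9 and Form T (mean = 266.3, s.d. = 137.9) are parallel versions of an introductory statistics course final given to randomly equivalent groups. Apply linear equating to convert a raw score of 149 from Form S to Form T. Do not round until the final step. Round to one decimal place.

Linear equating: y = (SD_Y/SD_X)(x − M_X) + M_Y
y = (137.9/99.9)(149 − 342.6) + 266.3
y = 1.380380 × -193.6 + 266.3 = -267.2416 + 266.3 = -0.9

-0.9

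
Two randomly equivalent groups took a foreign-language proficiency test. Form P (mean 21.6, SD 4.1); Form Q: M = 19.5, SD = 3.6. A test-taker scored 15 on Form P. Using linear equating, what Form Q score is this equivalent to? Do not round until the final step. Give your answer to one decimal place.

13.7

Linear equating: y = (SD_Y/SD_X)(x − M_X) + M_Y
y = (3.6/4.1)(15 − 21.6) + 19.5
y = 0.878049 × -6.6 + 19.5 = -5.7951 + 19.5 = 13.7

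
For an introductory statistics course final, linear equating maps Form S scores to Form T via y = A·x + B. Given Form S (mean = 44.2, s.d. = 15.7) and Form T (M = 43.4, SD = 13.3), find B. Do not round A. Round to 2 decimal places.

A = SD_Y / SD_X = 13.3 / 15.7 = 0.847134
B = M_Y − A·M_X = 43.4 − 0.847134 × 44.2 = 5.96

5.96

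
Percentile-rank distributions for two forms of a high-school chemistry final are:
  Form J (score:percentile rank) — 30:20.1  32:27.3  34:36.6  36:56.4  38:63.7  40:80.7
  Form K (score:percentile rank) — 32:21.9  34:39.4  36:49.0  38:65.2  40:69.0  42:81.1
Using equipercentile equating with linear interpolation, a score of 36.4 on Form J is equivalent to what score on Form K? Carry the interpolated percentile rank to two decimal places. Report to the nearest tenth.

PR of 36.4 on Form J: 56.4 + (36.4 − 36)/(38 − 36) × (63.7 − 56.4) = 57.86
On Form K, PR 57.86 falls between score 36 (PR 49.0) and 38 (PR 65.2).
Interpolate: 36 + (57.86 − 49.0)/(65.2 − 49.0) × (38 − 36) = 37.1

37.1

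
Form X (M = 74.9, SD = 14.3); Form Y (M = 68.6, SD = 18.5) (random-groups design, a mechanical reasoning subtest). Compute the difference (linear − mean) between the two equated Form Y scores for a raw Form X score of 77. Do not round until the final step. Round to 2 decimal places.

0.62

Mean-equated: 77 + (68.6 − 74.9) = 70.70
Linear-equated: (18.5/14.3)(77 − 74.9) + 68.6 = 71.317
Difference = 71.317 − 70.70 = 0.62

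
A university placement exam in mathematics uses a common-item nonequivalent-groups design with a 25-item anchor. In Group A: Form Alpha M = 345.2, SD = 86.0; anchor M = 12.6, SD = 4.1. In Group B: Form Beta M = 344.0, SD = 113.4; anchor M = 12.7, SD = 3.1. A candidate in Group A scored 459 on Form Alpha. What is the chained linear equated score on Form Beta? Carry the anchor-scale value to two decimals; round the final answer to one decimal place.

Form Alpha → anchor (Group A): v = (4.1/86.0)(459 − 345.2) + 12.6 = 18.03
anchor → Form Beta (Group B): y = (113.4/3.1)(18.03 − 12.7) + 344.0 = 539.0

539.0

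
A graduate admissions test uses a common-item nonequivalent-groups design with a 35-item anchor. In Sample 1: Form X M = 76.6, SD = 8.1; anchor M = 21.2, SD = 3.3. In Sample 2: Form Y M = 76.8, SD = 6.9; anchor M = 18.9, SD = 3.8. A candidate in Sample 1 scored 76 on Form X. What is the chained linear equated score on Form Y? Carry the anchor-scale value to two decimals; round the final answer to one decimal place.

Form X → anchor (Sample 1): v = (3.3/8.1)(76 − 76.6) + 21.2 = 20.96
anchor → Form Y (Sample 2): y = (6.9/3.8)(20.96 − 18.9) + 76.8 = 80.5

80.5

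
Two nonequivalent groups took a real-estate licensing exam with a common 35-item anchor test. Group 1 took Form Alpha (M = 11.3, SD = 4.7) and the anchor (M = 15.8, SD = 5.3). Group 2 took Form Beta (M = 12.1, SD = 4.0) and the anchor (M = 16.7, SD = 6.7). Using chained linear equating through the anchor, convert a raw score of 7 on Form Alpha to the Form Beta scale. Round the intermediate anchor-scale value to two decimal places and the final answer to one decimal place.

Form Alpha → anchor (Group 1): v = (5.3/4.7)(7 − 11.3) + 15.8 = 10.95
anchor → Form Beta (Group 2): y = (4.0/6.7)(10.95 − 16.7) + 12.1 = 8.7

8.7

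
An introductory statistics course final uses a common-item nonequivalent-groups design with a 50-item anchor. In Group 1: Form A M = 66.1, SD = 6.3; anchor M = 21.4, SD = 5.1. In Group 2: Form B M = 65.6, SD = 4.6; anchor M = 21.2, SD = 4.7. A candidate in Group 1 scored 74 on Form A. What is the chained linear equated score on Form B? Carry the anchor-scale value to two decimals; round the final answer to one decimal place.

Form A → anchor (Group 1): v = (5.1/6.3)(74 − 66.1) + 21.4 = 27.80
anchor → Form B (Group 2): y = (4.6/4.7)(27.80 − 21.2) + 65.6 = 72.1

72.1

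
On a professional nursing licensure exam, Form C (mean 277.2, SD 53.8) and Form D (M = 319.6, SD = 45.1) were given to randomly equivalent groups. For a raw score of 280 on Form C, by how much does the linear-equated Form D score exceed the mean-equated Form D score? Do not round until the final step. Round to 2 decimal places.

-0.45

Mean-equated: 280 + (319.6 − 277.2) = 322.40
Linear-equated: (45.1/53.8)(280 − 277.2) + 319.6 = 321.947
Difference = 321.947 − 322.40 = -0.45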